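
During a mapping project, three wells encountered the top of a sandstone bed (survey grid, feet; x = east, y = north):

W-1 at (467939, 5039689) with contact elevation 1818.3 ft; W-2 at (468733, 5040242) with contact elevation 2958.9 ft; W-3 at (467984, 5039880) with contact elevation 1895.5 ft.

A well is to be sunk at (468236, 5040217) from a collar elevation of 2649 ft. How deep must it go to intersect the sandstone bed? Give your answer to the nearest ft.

379 ft

Let the plane be z = a·x + b·y + c.
W-2−W-1: 794a + 553b = 1140.6;  W-3−W-1: 45a + 191b = 77.2.
Solving gives a = 1.38174948, b = 0.07864541.
Then c = 1818.3 − a·467939 − b·5039689 = −1041104.58.
At (468236, 5040217): z_contact = 646984.9 + 396389.9 − 1041104.58 = 2270.2 ft.
Depth below ground = 2649 − 2270.2 = 379 ft.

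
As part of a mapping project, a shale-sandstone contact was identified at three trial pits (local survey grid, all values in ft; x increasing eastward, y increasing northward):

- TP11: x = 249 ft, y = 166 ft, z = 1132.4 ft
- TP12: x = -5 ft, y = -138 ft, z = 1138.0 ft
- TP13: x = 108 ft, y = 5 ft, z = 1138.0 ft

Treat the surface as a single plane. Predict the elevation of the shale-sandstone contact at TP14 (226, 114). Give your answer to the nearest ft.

1125 ft

Let the plane be z = a·x + b·y + c.
TP12−TP11: −254a − 304b = 5.6;  TP13−TP11: −141a − 161b = 5.6.
Solving gives a = −0.40650, b = 0.32122.
Then c = 1132.4 − a·249 − b·166 = 1180.30.
At (226, 114): z = −91.9 + 36.6 + 1180.30 = 1125.0 ft.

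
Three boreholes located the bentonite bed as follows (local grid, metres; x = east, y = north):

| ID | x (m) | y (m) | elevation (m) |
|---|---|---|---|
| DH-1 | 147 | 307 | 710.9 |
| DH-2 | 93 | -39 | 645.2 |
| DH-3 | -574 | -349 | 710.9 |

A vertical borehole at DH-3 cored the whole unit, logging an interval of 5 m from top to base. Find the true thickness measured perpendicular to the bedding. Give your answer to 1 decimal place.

Let the plane be z = a·x + b·y + c.
DH-2−DH-1: −54a − 346b = −65.7;  DH-3−DH-1: −721a − 656b = 0.
Solving gives a = −0.20136, b = 0.22131.
|∇z| = √(a²+b²) = 0.29920, so dip δ = arctan(0.29920) = 16.66°.
True thickness = vertical thickness × cos δ = 5 × cos 16.66° = 4.8 m.

4.8 m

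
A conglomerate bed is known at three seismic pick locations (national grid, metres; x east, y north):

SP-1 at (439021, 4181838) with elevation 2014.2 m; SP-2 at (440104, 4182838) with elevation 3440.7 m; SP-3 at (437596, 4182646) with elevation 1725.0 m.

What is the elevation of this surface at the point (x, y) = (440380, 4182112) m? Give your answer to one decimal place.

Let the plane be z = a·x + b·y + c.
SP-2−SP-1: 1083a + 1000b = 1426.5;  SP-3−SP-1: −1425a + 808b = −289.2.
Solving gives a = 0.626857340, b = 0.747613501.
Then c = 2014.2 − a·439021 − b·4181838 = −3399587.88.
At (440380, 4182112): z = 276055.4 + 3126603.4 − 3399587.88 = 3070.9 m.

3070.9 m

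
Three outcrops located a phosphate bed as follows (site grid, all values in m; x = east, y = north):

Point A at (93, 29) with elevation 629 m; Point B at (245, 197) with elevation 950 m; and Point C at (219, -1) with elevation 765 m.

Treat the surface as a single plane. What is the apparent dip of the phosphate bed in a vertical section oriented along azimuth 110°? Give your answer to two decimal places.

42.72°

Two edge vectors: Point A→Point B = (152, 168, 321), Point A→Point C = (126, -30, 136).
Normal n = (Point A→Point B) × (Point A→Point C) = (32478, 19774, -25728).
So ∂z/∂x = −n_x/n_z = 1.26236 and ∂z/∂y = −n_y/n_z = 0.76858.
Unit vector along 110° is (sin 110°, cos 110°) = (0.9397, -0.3420).
Slope in that direction = a·(0.9397) + b·(-0.3420) = 0.92336.
Apparent dip = arctan|0.92336| = 42.72° (true dip is 55.9°, so apparent ≤ true as expected).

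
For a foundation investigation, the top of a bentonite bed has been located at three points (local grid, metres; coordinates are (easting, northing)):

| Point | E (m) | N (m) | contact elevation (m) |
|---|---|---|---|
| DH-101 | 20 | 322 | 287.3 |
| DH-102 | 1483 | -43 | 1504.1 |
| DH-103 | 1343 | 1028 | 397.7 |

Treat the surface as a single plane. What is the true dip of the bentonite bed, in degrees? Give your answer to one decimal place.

48.4°

Two edge vectors: DH-101→DH-102 = (1463, -365, 1216.8), DH-101→DH-103 = (1323, 706, 110.4).
Normal n = (DH-101→DH-102) × (DH-101→DH-103) = (-899356.8, 1448311.2, 1515773).
So ∂z/∂E = −n_x/n_z = 0.59333 and ∂z/∂N = −n_y/n_z = −0.95549.
Gradient magnitude |∇z| = √(a² + b²) = √(0.35204 + 0.91297) = 1.12473.
True dip = arctan(1.12473) = 48.4°, dipping toward NNW (azimuth ≈ 328°).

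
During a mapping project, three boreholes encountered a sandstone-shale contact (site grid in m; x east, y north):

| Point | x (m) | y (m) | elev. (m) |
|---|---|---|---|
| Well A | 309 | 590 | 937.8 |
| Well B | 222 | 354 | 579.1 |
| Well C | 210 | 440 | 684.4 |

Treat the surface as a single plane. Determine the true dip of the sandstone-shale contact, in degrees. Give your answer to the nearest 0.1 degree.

Let the plane be z = a·x + b·y + c.
Well B−Well A: −87a − 236b = −358.7;  Well C−Well A: −99a − 150b = −253.4.
Solving gives a = 0.58148, b = 1.30556.
Gradient magnitude |∇z| = √(a² + b²) = √(0.33812 + 1.70448) = 1.42919.
True dip = arctan(1.42919) = 55.0°, dipping toward SSW (azimuth ≈ 204°).

55.0°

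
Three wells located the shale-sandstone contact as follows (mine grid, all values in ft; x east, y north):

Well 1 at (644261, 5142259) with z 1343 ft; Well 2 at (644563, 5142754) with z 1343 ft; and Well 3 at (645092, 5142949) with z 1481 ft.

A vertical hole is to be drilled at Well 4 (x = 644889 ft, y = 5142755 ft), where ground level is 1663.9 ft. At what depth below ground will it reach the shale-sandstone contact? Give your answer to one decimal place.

Two edge vectors: Well 1→Well 2 = (302, 495, 0), Well 1→Well 3 = (831, 690, 138).
Normal n = (Well 1→Well 2) × (Well 1→Well 3) = (68310, -41676, -202965).
So ∂z/∂x = −n_x/n_z = 0.336560491 and ∂z/∂y = −n_y/n_z = −0.205335895.
Intercept c from Well 1: 1343 − 216832.80 + 1055890.36 = 840400.56.
At (644889, 5142755): z_contact = 217044.16 − 1055992.20 + 840400.56 = 1452.51 ft.
Depth below ground = 1663.9 − 1452.51 = 211.4 ft.

211.4 ft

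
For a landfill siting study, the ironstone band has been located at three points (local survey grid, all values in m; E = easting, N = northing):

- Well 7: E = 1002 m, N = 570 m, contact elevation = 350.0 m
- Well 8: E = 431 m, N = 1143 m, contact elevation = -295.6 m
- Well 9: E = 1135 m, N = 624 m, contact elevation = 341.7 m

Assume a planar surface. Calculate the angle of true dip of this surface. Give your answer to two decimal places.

Let the plane be z = a·E + b·N + c.
Well 8−Well 7: −571a + 573b = −645.6;  Well 9−Well 7: 133a + 54b = −8.3.
Solving gives a = 0.28126, b = −0.84643.
Gradient magnitude |∇z| = √(a² + b²) = √(0.07911 + 0.71644) = 0.89193.
True dip = arctan(0.89193) = 41.73°, dipping toward NNW (azimuth ≈ 342°).

41.73°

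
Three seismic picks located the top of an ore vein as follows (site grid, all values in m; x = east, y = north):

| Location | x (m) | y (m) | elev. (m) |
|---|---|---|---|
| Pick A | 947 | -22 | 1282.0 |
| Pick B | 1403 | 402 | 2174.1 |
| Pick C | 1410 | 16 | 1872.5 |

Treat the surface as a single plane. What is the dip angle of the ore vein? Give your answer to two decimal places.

Two edge vectors: Pick A→Pick B = (456, 424, 892.1), Pick A→Pick C = (463, 38, 590.5).
Normal n = (Pick A→Pick B) × (Pick A→Pick C) = (216472.2, 143774.3, -178984).
So ∂z/∂x = −n_x/n_z = 1.20945 and ∂z/∂y = −n_y/n_z = 0.80328.
Gradient magnitude |∇z| = √(a² + b²) = √(1.46277 + 0.64526) = 1.45191.
True dip = arctan(1.45191) = 55.44°, dipping toward WSW (azimuth ≈ 236°).

55.44°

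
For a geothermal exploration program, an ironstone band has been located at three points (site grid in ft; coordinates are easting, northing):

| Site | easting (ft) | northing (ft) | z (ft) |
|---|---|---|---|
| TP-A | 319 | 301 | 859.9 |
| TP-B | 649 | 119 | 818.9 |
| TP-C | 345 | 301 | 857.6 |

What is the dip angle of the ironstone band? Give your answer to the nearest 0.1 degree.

Two edge vectors: TP-A→TP-B = (330, -182, -41), TP-A→TP-C = (26, 0, -2.3).
Normal n = (TP-A→TP-B) × (TP-A→TP-C) = (418.6, -307, 4732).
So ∂z/∂easting = −n_x/n_z = −0.08846 and ∂z/∂northing = −n_y/n_z = 0.06488.
Gradient magnitude |∇z| = √(a² + b²) = √(0.00783 + 0.00421) = 0.10970.
True dip = arctan(0.10970) = 6.3°, dipping toward SE (azimuth ≈ 126°).

6.3°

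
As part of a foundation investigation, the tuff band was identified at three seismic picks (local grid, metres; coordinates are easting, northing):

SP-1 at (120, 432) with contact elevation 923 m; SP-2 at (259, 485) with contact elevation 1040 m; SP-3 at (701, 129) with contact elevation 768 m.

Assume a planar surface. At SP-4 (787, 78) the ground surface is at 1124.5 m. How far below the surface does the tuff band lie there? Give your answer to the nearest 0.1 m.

387.0 m

Two edge vectors: SP-1→SP-2 = (139, 53, 117), SP-1→SP-3 = (581, -303, -155).
Normal n = (SP-1→SP-2) × (SP-1→SP-3) = (27236, 89522, -72910).
So ∂z/∂easting = −n_x/n_z = 0.37356 and ∂z/∂northing = −n_y/n_z = 1.22784.
Intercept c from SP-1: 923 − 44.83 − 530.43 = 347.75.
At (787, 78): z_contact = 293.99 + 95.77 + 347.75 = 737.51 m.
Depth below ground = 1124.5 − 737.51 = 387.0 m.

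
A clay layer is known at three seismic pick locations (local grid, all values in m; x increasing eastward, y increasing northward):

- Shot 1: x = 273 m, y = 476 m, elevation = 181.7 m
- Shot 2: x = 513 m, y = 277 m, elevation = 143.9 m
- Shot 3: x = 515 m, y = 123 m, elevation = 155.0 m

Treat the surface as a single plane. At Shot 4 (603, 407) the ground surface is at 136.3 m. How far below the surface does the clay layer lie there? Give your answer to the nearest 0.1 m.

21.9 m

Two edge vectors: Shot 1→Shot 2 = (240, -199, -37.8), Shot 1→Shot 3 = (242, -353, -26.7).
Normal n = (Shot 1→Shot 2) × (Shot 1→Shot 3) = (-8030.1, -2739.6, -36562).
So ∂z/∂x = −n_x/n_z = −0.21963 and ∂z/∂y = −n_y/n_z = −0.07493.
Intercept c from Shot 1: 181.7 + 59.96 + 35.67 = 277.33.
At (603, 407): z_contact = −132.44 − 30.50 + 277.33 = 114.39 m.
Depth below ground = 136.3 − 114.39 = 21.9 m.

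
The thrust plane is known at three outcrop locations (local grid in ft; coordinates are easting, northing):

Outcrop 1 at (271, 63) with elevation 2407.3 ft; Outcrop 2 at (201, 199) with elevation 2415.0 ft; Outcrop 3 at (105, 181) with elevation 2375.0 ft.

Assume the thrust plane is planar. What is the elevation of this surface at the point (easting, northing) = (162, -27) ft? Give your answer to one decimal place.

Let the plane be z = a·easting + b·northing + c.
Outcrop 2−Outcrop 1: −70a + 136b = 7.7;  Outcrop 3−Outcrop 1: −166a + 118b = −32.3.
Solving gives a = 0.37031, b = 0.24722.
Then c = 2407.3 − a·271 − b·63 = 2291.37.
At (162, -27): z = 60.0 − 6.7 + 2291.37 = 2344.7 ft.

2344.7 ft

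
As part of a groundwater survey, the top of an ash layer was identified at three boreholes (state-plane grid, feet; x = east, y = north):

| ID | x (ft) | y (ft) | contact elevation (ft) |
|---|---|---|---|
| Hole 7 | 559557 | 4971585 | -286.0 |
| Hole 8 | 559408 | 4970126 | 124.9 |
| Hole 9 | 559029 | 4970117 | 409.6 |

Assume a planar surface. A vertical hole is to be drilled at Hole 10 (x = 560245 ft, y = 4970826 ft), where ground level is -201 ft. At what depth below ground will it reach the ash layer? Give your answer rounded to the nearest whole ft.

Two edge vectors: Hole 7→Hole 8 = (-149, -1459, 410.9), Hole 7→Hole 9 = (-528, -1468, 695.6).
Normal n = (Hole 7→Hole 8) × (Hole 7→Hole 9) = (-411679.2, -113310.8, -551620).
So ∂z/∂x = −n_x/n_z = −0.74630942 and ∂z/∂y = −n_y/n_z = −0.20541460.
Intercept c from Hole 7: -286 + 417602.66 + 1021236.13 = 1438552.79.
At (560245, 4970826): z_contact = −418116.1 − 1021080.2 + 1438552.79 = -643.6 ft.
Depth below ground = -201 − (-643.6) = 443 ft.

443 ft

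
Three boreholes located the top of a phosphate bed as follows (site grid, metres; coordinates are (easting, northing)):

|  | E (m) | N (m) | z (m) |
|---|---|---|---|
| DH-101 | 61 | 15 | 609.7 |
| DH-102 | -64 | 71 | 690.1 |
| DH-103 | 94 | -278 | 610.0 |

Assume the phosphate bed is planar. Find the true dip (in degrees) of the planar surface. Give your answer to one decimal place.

Two edge vectors: DH-101→DH-102 = (-125, 56, 80.4), DH-101→DH-103 = (33, -293, 0.3).
Normal n = (DH-101→DH-102) × (DH-101→DH-103) = (23574, 2690.7, 34777).
So ∂z/∂E = −n_x/n_z = −0.67786 and ∂z/∂N = −n_y/n_z = −0.07737.
Gradient magnitude |∇z| = √(a² + b²) = √(0.45950 + 0.00599) = 0.68226.
True dip = arctan(0.68226) = 34.3°, dipping toward E (azimuth ≈ 083°).

34.3°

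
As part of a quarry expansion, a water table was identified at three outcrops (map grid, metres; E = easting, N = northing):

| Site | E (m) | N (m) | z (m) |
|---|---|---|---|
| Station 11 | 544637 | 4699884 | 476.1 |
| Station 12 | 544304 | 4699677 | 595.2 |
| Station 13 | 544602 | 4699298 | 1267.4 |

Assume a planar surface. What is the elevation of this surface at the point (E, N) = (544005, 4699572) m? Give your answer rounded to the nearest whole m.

591 m

Let the plane be z = a·E + b·N + c.
Station 12−Station 11: −333a − 207b = 119.1;  Station 13−Station 11: −35a − 586b = 791.3.
Solving gives a = 0.50031933, b = −1.38022385.
Then c = 476.1 − a·544637 − b·4699884 = 6214875.67.
At (544005, 4699572): z = 272176.2 − 6486461.4 + 6214875.67 = 590.5 m.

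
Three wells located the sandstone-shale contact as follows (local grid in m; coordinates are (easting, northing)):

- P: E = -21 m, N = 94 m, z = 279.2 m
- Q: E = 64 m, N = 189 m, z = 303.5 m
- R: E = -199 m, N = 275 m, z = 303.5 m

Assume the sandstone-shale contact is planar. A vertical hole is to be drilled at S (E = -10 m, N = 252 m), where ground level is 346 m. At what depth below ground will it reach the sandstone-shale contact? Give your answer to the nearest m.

Let the plane be z = a·E + b·N + c.
Q−P: 85a + 95b = 24.3;  R−P: −178a + 181b = 24.3.
Solving gives a = 0.06471, b = 0.19789.
Then c = 279.2 − a·-21 − b·94 = 261.96.
At (-10, 252): z_contact = −0.6 + 49.9 + 261.96 = 311.2 m.
Depth below ground = 346 − 311.2 = 35 m.

35 m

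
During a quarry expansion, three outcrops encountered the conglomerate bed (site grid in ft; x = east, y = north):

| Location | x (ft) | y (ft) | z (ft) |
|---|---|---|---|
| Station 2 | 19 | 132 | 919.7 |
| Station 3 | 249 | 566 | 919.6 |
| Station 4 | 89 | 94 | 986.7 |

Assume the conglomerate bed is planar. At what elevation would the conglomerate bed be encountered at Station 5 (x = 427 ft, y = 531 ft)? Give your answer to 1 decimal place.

Let the plane be z = a·x + b·y + c.
Station 3−Station 2: 230a + 434b = −0.1;  Station 4−Station 2: 70a − 38b = 67.
Solving gives a = 0.74321, b = −0.39410.
Then c = 919.7 − a·19 − b·132 = 957.60.
At (427, 531): z = 317.3 − 209.3 + 957.60 = 1065.7 ft.

1065.7 ft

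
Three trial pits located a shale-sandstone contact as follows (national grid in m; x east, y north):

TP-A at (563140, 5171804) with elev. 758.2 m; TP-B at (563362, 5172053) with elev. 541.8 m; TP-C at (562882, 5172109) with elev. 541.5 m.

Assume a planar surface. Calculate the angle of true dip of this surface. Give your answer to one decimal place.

Two edge vectors: TP-A→TP-B = (222, 249, -216.4), TP-A→TP-C = (-258, 305, -216.7).
Normal n = (TP-A→TP-B) × (TP-A→TP-C) = (12043.7, 103938.6, 131952).
So ∂z/∂x = −n_x/n_z = −0.09127 and ∂z/∂y = −n_y/n_z = −0.78770.
Gradient magnitude |∇z| = √(a² + b²) = √(0.00833 + 0.62047) = 0.79297.
True dip = arctan(0.79297) = 38.4°, dipping toward N (azimuth ≈ 007°).

38.4°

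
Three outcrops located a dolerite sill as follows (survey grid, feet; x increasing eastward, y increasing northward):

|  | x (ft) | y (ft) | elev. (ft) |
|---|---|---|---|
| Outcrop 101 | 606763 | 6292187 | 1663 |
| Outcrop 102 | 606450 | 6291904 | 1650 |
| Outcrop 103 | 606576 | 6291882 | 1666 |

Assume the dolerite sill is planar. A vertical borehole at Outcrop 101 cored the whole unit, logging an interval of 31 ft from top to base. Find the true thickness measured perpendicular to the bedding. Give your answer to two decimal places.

Let the plane be z = a·x + b·y + c.
Outcrop 102−Outcrop 101: −313a − 283b = −13;  Outcrop 103−Outcrop 101: −187a − 305b = 3.
Solving gives a = 0.11315, b = −0.07921.
|∇z| = √(a²+b²) = 0.13812, so dip δ = arctan(0.13812) = 7.86°.
True thickness = vertical thickness × cos δ = 31 × cos 7.86° = 30.71 ft.

30.71 ft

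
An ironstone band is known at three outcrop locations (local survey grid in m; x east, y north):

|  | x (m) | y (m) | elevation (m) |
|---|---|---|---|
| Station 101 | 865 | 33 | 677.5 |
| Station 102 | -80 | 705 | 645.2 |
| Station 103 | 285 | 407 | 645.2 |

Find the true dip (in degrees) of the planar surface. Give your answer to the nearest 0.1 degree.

22.7°

Two edge vectors: Station 101→Station 102 = (-945, 672, -32.3), Station 101→Station 103 = (-580, 374, -32.3).
Normal n = (Station 101→Station 102) × (Station 101→Station 103) = (-9625.4, -11789.5, 36330).
So ∂z/∂x = −n_x/n_z = 0.26494 and ∂z/∂y = −n_y/n_z = 0.32451.
Gradient magnitude |∇z| = √(a² + b²) = √(0.07020 + 0.10531) = 0.41893.
True dip = arctan(0.41893) = 22.7°, dipping toward SW (azimuth ≈ 219°).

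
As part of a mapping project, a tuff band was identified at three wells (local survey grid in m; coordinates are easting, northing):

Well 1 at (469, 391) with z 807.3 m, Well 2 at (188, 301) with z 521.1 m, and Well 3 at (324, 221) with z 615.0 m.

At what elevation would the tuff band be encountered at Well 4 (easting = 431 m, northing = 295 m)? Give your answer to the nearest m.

Let the plane be z = a·easting + b·northing + c.
Well 2−Well 1: −281a − 90b = −286.2;  Well 3−Well 1: −145a − 170b = −192.3.
Solving gives a = 0.90285, b = 0.36110.
Then c = 807.3 − a·469 − b·391 = 242.67.
At (431, 295): z = 389.1 + 106.5 + 242.67 = 738.3 m.

738 m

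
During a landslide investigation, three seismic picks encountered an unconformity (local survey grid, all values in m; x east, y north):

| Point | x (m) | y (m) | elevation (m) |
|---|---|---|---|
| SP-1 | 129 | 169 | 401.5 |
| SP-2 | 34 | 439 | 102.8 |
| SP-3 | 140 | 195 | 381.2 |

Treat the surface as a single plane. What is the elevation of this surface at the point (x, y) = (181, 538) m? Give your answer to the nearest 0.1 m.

69.7 m

Let the plane be z = a·x + b·y + c.
SP-2−SP-1: −95a + 270b = −298.7;  SP-3−SP-1: 11a + 26b = −20.3.
Solving gives a = 0.42007, b = −0.95849.
Then c = 401.5 − a·129 − b·169 = 509.30.
At (181, 538): z = 76.0 − 515.7 + 509.30 = 69.7 m.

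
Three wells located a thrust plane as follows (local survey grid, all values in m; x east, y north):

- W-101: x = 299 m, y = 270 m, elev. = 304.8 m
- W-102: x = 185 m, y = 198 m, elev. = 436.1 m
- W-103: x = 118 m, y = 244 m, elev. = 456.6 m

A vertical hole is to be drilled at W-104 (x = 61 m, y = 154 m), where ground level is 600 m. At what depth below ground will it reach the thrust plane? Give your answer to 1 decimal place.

Let the plane be z = a·x + b·y + c.
W-102−W-101: −114a − 72b = 131.3;  W-103−W-101: −181a − 26b = 151.8.
Solving gives a = −0.74650, b = −0.64165.
Then c = 304.8 − a·299 − b·270 = 701.25.
At (61, 154): z_contact = −45.54 − 98.81 + 701.25 = 556.90 m.
Depth below ground = 600 − 556.90 = 43.1 m.

43.1 m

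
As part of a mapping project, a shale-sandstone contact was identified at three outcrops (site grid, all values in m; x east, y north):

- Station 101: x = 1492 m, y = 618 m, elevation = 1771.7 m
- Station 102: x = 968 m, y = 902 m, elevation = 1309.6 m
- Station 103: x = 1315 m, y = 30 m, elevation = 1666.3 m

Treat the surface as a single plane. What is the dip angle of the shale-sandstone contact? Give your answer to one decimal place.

40.2°

Two edge vectors: Station 101→Station 102 = (-524, 284, -462.1), Station 101→Station 103 = (-177, -588, -105.4).
Normal n = (Station 101→Station 102) × (Station 101→Station 103) = (-301648.4, 26562.1, 358380).
So ∂z/∂x = −n_x/n_z = 0.84170 and ∂z/∂y = −n_y/n_z = −0.07412.
Gradient magnitude |∇z| = √(a² + b²) = √(0.70846 + 0.00549) = 0.84496.
True dip = arctan(0.84496) = 40.2°, dipping toward W (azimuth ≈ 275°).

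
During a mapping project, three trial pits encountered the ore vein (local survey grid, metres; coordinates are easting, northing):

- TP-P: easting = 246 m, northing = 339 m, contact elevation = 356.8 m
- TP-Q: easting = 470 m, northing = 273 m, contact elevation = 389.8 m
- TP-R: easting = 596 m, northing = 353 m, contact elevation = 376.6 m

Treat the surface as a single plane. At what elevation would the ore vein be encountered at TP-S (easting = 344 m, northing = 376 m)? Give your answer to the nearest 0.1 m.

Let the plane be z = a·easting + b·northing + c.
TP-Q−TP-P: 224a − 66b = 33;  TP-R−TP-P: 350a + 14b = 19.8.
Solving gives a = 0.06742, b = −0.27118.
Then c = 356.8 − a·246 − b·339 = 432.15.
At (344, 376): z = 23.2 − 102.0 + 432.15 = 353.4 m.

353.4 m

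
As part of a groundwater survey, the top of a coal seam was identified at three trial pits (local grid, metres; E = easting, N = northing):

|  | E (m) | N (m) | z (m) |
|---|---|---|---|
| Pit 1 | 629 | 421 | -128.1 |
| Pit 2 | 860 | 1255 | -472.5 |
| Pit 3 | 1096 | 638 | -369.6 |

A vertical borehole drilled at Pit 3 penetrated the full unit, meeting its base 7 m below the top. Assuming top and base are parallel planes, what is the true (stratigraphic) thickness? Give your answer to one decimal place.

Let the plane be z = a·E + b·N + c.
Pit 2−Pit 1: 231a + 834b = −344.4;  Pit 3−Pit 1: 467a + 217b = −241.5.
Solving gives a = −0.37329, b = −0.30956.
|∇z| = √(a²+b²) = 0.48494, so dip δ = arctan(0.48494) = 25.87°.
True thickness = vertical thickness × cos δ = 7 × cos 25.87° = 6.3 m.

6.3 m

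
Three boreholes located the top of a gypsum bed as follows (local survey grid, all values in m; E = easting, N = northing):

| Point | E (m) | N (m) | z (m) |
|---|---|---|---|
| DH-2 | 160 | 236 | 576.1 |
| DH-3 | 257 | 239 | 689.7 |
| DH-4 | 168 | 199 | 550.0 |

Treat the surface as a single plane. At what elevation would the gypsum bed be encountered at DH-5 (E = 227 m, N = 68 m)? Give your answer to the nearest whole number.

Two edge vectors: DH-2→DH-3 = (97, 3, 113.6), DH-2→DH-4 = (8, -37, -26.1).
Normal n = (DH-2→DH-3) × (DH-2→DH-4) = (4124.9, 3440.5, -3613).
So ∂z/∂E = −n_x/n_z = 1.14168 and ∂z/∂N = −n_y/n_z = 0.95226.
Intercept c from DH-2: 576.1 − 182.67 − 224.73 = 168.70.
At (227, 68): z = 259.2 + 64.8 + 168.70 = 492.6 m.

493 m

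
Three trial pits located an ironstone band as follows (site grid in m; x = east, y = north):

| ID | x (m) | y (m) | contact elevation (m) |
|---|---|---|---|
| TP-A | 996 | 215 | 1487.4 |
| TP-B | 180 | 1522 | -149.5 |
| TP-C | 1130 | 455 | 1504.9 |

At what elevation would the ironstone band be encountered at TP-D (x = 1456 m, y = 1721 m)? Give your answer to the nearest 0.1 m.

Two edge vectors: TP-A→TP-B = (-816, 1307, -1636.9), TP-A→TP-C = (134, 240, 17.5).
Normal n = (TP-A→TP-B) × (TP-A→TP-C) = (415728.5, -205064.6, -370978).
So ∂z/∂x = −n_x/n_z = 1.120628 and ∂z/∂y = −n_y/n_z = −0.552768.
Intercept c from TP-A: 1487.4 − 1116.15 + 118.85 = 490.10.
At (1456, 1721): z = 1631.6 − 951.3 + 490.10 = 1170.4 m.

1170.4 m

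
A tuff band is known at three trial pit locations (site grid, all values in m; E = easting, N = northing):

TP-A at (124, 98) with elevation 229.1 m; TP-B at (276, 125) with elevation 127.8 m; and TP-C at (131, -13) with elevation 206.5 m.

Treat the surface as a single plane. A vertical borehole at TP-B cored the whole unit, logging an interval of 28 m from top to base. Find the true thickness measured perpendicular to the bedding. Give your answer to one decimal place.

Let the plane be z = a·E + b·N + c.
TP-B−TP-A: 152a + 27b = −101.3;  TP-C−TP-A: 7a − 111b = −22.6.
Solving gives a = −0.69483, b = 0.15979.
|∇z| = √(a²+b²) = 0.71297, so dip δ = arctan(0.71297) = 35.49°.
True thickness = vertical thickness × cos δ = 28 × cos 35.49° = 22.8 m.

22.8 m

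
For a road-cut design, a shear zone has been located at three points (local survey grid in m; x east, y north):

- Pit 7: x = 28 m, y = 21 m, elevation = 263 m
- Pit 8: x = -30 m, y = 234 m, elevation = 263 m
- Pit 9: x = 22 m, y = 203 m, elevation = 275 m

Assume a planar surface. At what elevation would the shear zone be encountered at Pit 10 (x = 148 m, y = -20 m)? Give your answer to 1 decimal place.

Two edge vectors: Pit 7→Pit 8 = (-58, 213, 0), Pit 7→Pit 9 = (-6, 182, 12).
Normal n = (Pit 7→Pit 8) × (Pit 7→Pit 9) = (2556, 696, -9278).
So ∂z/∂x = −n_x/n_z = 0.27549 and ∂z/∂y = −n_y/n_z = 0.07502.
Intercept c from Pit 7: 263 − 7.71 − 1.58 = 253.71.
At (148, -20): z = 40.8 − 1.5 + 253.71 = 293.0 m.

293.0 m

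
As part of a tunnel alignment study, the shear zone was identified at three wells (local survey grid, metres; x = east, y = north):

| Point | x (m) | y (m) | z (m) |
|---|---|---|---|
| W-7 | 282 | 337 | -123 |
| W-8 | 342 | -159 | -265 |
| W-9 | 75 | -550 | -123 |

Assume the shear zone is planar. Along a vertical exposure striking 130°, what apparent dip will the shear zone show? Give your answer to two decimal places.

36.51°

Two edge vectors: W-7→W-8 = (60, -496, -142), W-7→W-9 = (-207, -887, 0).
Normal n = (W-7→W-8) × (W-7→W-9) = (-125954, 29394, -155892).
So ∂z/∂x = −n_x/n_z = −0.80796 and ∂z/∂y = −n_y/n_z = 0.18855.
Unit vector along 130° is (sin 130°, cos 130°) = (0.7660, -0.6428).
Slope in that direction = a·(0.7660) + b·(-0.6428) = −0.74013.
Apparent dip = arctan|0.74013| = 36.51° (true dip is 39.7°, so apparent ≤ true as expected).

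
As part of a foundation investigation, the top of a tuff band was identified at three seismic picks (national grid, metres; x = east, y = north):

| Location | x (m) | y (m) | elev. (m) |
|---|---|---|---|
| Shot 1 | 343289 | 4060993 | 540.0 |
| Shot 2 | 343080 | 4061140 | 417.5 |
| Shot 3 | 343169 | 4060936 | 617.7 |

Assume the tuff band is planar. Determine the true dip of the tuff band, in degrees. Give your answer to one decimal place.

46.6°

Let the plane be z = a·x + b·y + c.
Shot 2−Shot 1: −209a + 147b = −122.5;  Shot 3−Shot 1: −120a − 57b = 77.7.
Solving gives a = −0.15022, b = −1.04691.
Gradient magnitude |∇z| = √(a² + b²) = √(0.02257 + 1.09602) = 1.05763.
True dip = arctan(1.05763) = 46.6°, dipping toward N (azimuth ≈ 008°).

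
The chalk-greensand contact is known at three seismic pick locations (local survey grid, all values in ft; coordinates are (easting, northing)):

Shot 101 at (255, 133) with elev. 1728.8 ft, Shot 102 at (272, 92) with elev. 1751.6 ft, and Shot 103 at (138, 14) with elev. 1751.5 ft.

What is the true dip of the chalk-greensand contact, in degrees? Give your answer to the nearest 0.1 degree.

Let the plane be z = a·E + b·N + c.
Shot 102−Shot 101: 17a − 41b = 22.8;  Shot 103−Shot 101: −117a − 119b = 22.7.
Solving gives a = 0.26136, b = −0.44773.
Gradient magnitude |∇z| = √(a² + b²) = √(0.06831 + 0.20046) = 0.51843.
True dip = arctan(0.51843) = 27.4°, dipping toward NNW (azimuth ≈ 330°).

27.4°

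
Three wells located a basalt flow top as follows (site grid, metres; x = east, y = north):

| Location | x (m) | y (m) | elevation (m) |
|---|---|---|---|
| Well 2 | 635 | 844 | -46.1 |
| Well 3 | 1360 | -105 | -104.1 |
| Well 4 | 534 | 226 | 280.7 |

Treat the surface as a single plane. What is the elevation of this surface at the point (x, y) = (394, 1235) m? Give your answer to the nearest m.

Two edge vectors: Well 2→Well 3 = (725, -949, -58), Well 2→Well 4 = (-101, -618, 326.8).
Normal n = (Well 2→Well 3) × (Well 2→Well 4) = (-345977.2, -231072, -543899).
So ∂z/∂x = −n_x/n_z = −0.63611 and ∂z/∂y = −n_y/n_z = −0.42484.
Intercept c from Well 2: -46.1 + 403.93 + 358.57 = 716.40.
At (394, 1235): z = −250.6 − 524.7 + 716.40 = -58.9 m.

-59 m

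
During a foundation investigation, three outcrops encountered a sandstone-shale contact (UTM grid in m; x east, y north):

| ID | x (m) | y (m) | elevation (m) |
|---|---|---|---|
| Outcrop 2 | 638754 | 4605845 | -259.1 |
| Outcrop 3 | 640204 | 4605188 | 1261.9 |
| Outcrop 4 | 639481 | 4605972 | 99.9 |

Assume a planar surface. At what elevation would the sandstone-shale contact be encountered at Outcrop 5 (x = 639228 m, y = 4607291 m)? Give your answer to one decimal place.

-1230.5 m

Two edge vectors: Outcrop 2→Outcrop 3 = (1450, -657, 1521), Outcrop 2→Outcrop 4 = (727, 127, 359).
Normal n = (Outcrop 2→Outcrop 3) × (Outcrop 2→Outcrop 4) = (-429030, 585217, 661789).
So ∂z/∂x = −n_x/n_z = 0.648288201 and ∂z/∂y = −n_y/n_z = −0.884295448.
Intercept c from Outcrop 2: -259.1 − 414096.68 + 4072927.77 = 3658571.98.
At (639228, 4607291): z = 414404.0 − 4074206.5 + 3658571.98 = -1230.5 m.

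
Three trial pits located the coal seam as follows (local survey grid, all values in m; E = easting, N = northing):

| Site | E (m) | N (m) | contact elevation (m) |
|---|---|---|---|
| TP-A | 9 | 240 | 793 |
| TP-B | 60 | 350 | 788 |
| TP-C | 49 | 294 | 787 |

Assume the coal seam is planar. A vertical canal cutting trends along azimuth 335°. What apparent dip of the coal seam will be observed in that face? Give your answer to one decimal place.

Two edge vectors: TP-A→TP-B = (51, 110, -5), TP-A→TP-C = (40, 54, -6).
Normal n = (TP-A→TP-B) × (TP-A→TP-C) = (-390, 106, -1646).
So ∂z/∂E = −n_x/n_z = −0.23694 and ∂z/∂N = −n_y/n_z = 0.06440.
Unit vector along 335° is (sin 335°, cos 335°) = (-0.4226, 0.9063).
Slope in that direction = a·(-0.4226) + b·(0.9063) = 0.15850.
Apparent dip = arctan|0.15850| = 9.0° (true dip is 13.8°, so apparent ≤ true as expected).

9.0°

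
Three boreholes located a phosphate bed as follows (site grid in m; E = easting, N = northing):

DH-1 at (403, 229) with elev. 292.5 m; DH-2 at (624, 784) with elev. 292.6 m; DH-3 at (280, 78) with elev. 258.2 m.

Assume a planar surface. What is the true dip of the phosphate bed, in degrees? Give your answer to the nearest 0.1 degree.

30.4°

Two edge vectors: DH-1→DH-2 = (221, 555, 0.1), DH-1→DH-3 = (-123, -151, -34.3).
Normal n = (DH-1→DH-2) × (DH-1→DH-3) = (-19021.4, 7568, 34894).
So ∂z/∂E = −n_x/n_z = 0.54512 and ∂z/∂N = −n_y/n_z = −0.21689.
Gradient magnitude |∇z| = √(a² + b²) = √(0.29716 + 0.04704) = 0.58668.
True dip = arctan(0.58668) = 30.4°, dipping toward WNW (azimuth ≈ 292°).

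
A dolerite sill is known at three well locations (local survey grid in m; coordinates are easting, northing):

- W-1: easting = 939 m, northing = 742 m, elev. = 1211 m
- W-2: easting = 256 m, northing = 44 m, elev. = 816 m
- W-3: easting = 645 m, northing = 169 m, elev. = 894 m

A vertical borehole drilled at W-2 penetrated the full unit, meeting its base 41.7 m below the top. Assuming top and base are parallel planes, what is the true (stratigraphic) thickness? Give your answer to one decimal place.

Let the plane be z = a·easting + b·northing + c.
W-2−W-1: −683a − 698b = −395;  W-3−W-1: −294a − 573b = −317.
Solving gives a = 0.02723, b = 0.53926.
|∇z| = √(a²+b²) = 0.53994, so dip δ = arctan(0.53994) = 28.37°.
True thickness = vertical thickness × cos δ = 41.7 × cos 28.37° = 36.7 m.

36.7 m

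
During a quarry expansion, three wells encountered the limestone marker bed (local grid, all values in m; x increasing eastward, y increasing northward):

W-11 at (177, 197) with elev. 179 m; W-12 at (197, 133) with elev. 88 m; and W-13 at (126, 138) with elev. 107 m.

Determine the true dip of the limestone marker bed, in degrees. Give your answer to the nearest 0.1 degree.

Let the plane be z = a·x + b·y + c.
W-12−W-11: 20a − 64b = −91;  W-13−W-11: −51a − 59b = −72.
Solving gives a = −0.17124, b = 1.36836.
Gradient magnitude |∇z| = √(a² + b²) = √(0.02932 + 1.87241) = 1.37904.
True dip = arctan(1.37904) = 54.1°, dipping toward S (azimuth ≈ 173°).

54.1°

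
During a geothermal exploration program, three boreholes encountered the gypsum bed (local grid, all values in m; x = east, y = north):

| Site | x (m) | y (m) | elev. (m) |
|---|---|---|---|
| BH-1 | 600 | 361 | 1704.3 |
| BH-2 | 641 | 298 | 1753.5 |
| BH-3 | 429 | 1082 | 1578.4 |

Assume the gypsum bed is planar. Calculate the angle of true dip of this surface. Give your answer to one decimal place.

55.9°

Let the plane be z = a·x + b·y + c.
BH-2−BH-1: 41a − 63b = 49.2;  BH-3−BH-1: −171a + 721b = −125.9.
Solving gives a = 1.46591, b = 0.17305.
Gradient magnitude |∇z| = √(a² + b²) = √(2.14889 + 0.02995) = 1.47609.
True dip = arctan(1.47609) = 55.9°, dipping toward W (azimuth ≈ 263°).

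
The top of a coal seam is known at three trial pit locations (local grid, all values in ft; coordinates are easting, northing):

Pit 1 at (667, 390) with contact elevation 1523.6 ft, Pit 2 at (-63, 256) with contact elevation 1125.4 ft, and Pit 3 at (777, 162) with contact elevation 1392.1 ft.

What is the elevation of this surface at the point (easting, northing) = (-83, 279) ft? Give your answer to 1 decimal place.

Let the plane be z = a·easting + b·northing + c.
Pit 2−Pit 1: −730a − 134b = −398.2;  Pit 3−Pit 1: 110a − 228b = −131.5.
Solving gives a = 0.40384, b = 0.77159.
Then c = 1523.6 − a·667 − b·390 = 953.31.
At (-83, 279): z = −33.5 + 215.3 + 953.31 = 1135.1 ft.

1135.1 ft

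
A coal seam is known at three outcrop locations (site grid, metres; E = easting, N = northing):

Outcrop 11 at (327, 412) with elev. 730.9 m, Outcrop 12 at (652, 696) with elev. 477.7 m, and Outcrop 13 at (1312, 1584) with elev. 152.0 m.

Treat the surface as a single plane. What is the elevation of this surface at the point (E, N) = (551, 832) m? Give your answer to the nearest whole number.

692 m

Let the plane be z = a·E + b·N + c.
Outcrop 12−Outcrop 11: 325a + 284b = −253.2;  Outcrop 13−Outcrop 11: 985a + 1172b = −578.9.
Solving gives a = −1.30825, b = 0.60557.
Then c = 730.9 − a·327 − b·412 = 909.20.
At (551, 832): z = −720.8 + 503.8 + 909.20 = 692.2 m.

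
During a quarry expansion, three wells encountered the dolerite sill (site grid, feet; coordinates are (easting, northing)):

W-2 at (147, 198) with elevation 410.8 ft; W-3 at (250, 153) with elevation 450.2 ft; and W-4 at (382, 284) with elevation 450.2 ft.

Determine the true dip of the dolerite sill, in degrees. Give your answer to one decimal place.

Let the plane be z = a·E + b·N + c.
W-3−W-2: 103a − 45b = 39.4;  W-4−W-2: 235a + 86b = 39.4.
Solving gives a = 0.26560, b = −0.26763.
Gradient magnitude |∇z| = √(a² + b²) = √(0.07054 + 0.07162) = 0.37705.
True dip = arctan(0.37705) = 20.7°, dipping toward NW (azimuth ≈ 315°).

20.7°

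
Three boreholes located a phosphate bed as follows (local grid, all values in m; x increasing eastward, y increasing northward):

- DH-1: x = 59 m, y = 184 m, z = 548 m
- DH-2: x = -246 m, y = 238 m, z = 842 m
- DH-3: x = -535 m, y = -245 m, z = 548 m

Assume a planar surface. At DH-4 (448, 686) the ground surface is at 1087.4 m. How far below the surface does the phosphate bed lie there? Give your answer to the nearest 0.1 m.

Let the plane be z = a·x + b·y + c.
DH-2−DH-1: −305a + 54b = 294;  DH-3−DH-1: −594a − 429b = 0.
Solving gives a = −0.77415, b = 1.07191.
Then c = 548 − a·59 − b·184 = 396.44.
At (448, 686): z_contact = −346.82 + 735.33 + 396.44 = 784.95 m.
Depth below ground = 1087.4 − 784.95 = 302.4 m.

302.4 m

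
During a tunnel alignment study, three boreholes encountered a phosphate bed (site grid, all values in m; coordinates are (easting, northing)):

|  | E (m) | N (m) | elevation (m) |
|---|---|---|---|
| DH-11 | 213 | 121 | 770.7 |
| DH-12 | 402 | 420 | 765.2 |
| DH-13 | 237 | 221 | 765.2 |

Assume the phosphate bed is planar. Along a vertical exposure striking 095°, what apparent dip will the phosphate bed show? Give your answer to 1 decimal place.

5.7°

Two edge vectors: DH-11→DH-12 = (189, 299, -5.5), DH-11→DH-13 = (24, 100, -5.5).
Normal n = (DH-11→DH-12) × (DH-11→DH-13) = (-1094.5, 907.5, 11724).
So ∂z/∂E = −n_x/n_z = 0.09336 and ∂z/∂N = −n_y/n_z = −0.07741.
Unit vector along 095° is (sin 95°, cos 95°) = (0.9962, -0.0872).
Slope in that direction = a·(0.9962) + b·(-0.0872) = 0.09975.
Apparent dip = arctan|0.09975| = 5.7° (true dip is 6.9°, so apparent ≤ true as expected).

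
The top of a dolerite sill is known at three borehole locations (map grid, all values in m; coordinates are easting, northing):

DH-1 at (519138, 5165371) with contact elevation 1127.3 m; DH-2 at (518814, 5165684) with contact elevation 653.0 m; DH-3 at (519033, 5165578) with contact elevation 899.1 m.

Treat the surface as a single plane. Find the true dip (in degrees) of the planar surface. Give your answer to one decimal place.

Let the plane be z = a·easting + b·northing + c.
DH-2−DH-1: −324a + 313b = −474.3;  DH-3−DH-1: −105a + 207b = −228.2.
Solving gives a = 0.78220, b = −0.70565.
Gradient magnitude |∇z| = √(a² + b²) = √(0.61183 + 0.49794) = 1.05346.
True dip = arctan(1.05346) = 46.5°, dipping toward NW (azimuth ≈ 312°).

46.5°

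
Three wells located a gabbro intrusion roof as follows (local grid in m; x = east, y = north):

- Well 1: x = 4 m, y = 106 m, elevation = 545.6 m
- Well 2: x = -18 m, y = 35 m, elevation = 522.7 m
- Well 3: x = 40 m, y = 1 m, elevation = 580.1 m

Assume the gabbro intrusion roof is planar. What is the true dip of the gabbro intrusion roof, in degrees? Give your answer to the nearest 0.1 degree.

44.9°

Let the plane be z = a·x + b·y + c.
Well 2−Well 1: −22a − 71b = −22.9;  Well 3−Well 1: 36a − 105b = 34.5.
Solving gives a = 0.99753, b = 0.01344.
Gradient magnitude |∇z| = √(a² + b²) = √(0.99507 + 0.00018) = 0.99762.
True dip = arctan(0.99762) = 44.9°, dipping toward W (azimuth ≈ 269°).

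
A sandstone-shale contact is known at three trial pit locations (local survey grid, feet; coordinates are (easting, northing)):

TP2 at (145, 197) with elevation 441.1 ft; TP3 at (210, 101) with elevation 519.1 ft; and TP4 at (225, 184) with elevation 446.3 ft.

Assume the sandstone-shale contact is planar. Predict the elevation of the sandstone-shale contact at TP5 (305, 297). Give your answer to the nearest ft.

343 ft

Two edge vectors: TP2→TP3 = (65, -96, 78), TP2→TP4 = (80, -13, 5.2).
Normal n = (TP2→TP3) × (TP2→TP4) = (514.8, 5902, 6835).
So ∂z/∂E = −n_x/n_z = −0.07532 and ∂z/∂N = −n_y/n_z = −0.86350.
Intercept c from TP2: 441.1 + 10.92 + 170.11 = 622.13.
At (305, 297): z = −23.0 − 256.5 + 622.13 = 342.7 ft.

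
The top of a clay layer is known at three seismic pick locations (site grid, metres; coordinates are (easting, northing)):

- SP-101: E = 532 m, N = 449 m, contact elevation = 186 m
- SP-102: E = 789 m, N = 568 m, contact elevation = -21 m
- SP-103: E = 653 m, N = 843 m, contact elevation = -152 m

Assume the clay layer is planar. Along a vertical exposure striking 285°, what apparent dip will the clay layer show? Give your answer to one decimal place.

15.4°

Let the plane be z = a·E + b·N + c.
SP-102−SP-101: 257a + 119b = −207;  SP-103−SP-101: 121a + 394b = −338.
Solving gives a = −0.47590, b = −0.71172.
Unit vector along 285° is (sin 285°, cos 285°) = (-0.9659, 0.2588).
Slope in that direction = a·(-0.9659) + b·(0.2588) = 0.27548.
Apparent dip = arctan|0.27548| = 15.4° (true dip is 40.6°, so apparent ≤ true as expected).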